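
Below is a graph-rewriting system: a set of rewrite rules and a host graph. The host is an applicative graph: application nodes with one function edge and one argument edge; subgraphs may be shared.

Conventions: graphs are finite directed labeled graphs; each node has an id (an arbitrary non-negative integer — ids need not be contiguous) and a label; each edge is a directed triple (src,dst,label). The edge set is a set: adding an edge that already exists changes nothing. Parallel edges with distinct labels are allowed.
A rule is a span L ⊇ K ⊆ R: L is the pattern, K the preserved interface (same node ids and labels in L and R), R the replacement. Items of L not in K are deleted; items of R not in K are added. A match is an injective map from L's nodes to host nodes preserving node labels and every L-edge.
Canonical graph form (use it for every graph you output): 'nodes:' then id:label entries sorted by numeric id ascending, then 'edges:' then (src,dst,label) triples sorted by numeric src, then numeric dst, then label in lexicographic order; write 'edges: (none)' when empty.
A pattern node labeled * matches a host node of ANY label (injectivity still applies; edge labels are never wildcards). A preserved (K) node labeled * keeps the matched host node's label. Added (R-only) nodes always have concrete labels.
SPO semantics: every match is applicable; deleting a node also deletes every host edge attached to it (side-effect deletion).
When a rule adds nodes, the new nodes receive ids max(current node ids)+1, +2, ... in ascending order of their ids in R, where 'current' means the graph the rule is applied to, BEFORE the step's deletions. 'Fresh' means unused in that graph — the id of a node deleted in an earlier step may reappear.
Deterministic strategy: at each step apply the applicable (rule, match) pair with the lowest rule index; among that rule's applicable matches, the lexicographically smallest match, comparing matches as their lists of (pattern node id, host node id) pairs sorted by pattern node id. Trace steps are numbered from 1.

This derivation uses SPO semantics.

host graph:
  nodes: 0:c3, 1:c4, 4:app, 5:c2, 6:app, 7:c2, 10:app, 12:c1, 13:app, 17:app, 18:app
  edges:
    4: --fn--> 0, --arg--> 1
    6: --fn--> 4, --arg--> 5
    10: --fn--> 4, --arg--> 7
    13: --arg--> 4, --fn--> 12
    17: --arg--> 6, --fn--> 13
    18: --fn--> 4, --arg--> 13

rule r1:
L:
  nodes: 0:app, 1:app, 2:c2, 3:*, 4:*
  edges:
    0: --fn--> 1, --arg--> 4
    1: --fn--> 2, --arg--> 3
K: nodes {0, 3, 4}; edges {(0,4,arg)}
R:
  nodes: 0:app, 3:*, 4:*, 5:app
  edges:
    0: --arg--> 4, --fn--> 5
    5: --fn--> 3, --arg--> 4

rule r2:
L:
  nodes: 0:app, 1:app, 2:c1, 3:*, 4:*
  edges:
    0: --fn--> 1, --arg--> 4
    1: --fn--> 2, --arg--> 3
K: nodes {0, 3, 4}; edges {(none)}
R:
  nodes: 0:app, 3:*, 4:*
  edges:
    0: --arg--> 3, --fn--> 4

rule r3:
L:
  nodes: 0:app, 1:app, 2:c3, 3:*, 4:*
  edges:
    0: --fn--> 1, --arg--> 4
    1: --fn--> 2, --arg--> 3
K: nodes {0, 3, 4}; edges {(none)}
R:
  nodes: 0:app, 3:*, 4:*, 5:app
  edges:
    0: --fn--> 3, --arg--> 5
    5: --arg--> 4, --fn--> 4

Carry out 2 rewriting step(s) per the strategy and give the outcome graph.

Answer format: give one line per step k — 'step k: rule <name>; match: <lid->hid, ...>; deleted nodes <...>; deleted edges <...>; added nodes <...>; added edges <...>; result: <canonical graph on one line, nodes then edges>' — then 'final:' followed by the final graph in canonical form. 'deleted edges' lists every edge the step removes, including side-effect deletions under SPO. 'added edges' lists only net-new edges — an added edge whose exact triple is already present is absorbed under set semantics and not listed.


step 1: rule r2; match: 0->17, 1->13, 2->12, 3->4, 4->6; deleted nodes 12, 13; deleted edges (13,4,arg); (13,12,fn); (17,6,arg); (17,13,fn); (18,13,arg); added nodes (none); added edges (17,4,arg); (17,6,fn); result: nodes: 0:c3, 1:c4, 4:app, 5:c2, 6:app, 7:c2, 10:app, 17:app, 18:app edges: (4,0,fn); (4,1,arg); (6,4,fn); (6,5,arg); (10,4,fn); (10,7,arg); (17,4,arg); (17,6,fn); (18,4,fn)
step 2: rule r3; match: 0->6, 1->4, 2->0, 3->1, 4->5; deleted nodes 0, 4; deleted edges (4,0,fn); (4,1,arg); (6,4,fn); (6,5,arg); (10,4,fn); (17,4,arg); (18,4,fn); added nodes 19; added edges (6,1,fn); (6,19,arg); (19,5,arg); (19,5,fn); result: nodes: 1:c4, 5:c2, 6:app, 7:c2, 10:app, 17:app, 18:app, 19:app edges: (6,1,fn); (6,19,arg); (10,7,arg); (17,6,fn); (19,5,arg); (19,5,fn)
final:
nodes: 1:c4, 5:c2, 6:app, 7:c2, 10:app, 17:app, 18:app, 19:app
edges: (6,1,fn); (6,19,arg); (10,7,arg); (17,6,fn); (19,5,arg); (19,5,fn)


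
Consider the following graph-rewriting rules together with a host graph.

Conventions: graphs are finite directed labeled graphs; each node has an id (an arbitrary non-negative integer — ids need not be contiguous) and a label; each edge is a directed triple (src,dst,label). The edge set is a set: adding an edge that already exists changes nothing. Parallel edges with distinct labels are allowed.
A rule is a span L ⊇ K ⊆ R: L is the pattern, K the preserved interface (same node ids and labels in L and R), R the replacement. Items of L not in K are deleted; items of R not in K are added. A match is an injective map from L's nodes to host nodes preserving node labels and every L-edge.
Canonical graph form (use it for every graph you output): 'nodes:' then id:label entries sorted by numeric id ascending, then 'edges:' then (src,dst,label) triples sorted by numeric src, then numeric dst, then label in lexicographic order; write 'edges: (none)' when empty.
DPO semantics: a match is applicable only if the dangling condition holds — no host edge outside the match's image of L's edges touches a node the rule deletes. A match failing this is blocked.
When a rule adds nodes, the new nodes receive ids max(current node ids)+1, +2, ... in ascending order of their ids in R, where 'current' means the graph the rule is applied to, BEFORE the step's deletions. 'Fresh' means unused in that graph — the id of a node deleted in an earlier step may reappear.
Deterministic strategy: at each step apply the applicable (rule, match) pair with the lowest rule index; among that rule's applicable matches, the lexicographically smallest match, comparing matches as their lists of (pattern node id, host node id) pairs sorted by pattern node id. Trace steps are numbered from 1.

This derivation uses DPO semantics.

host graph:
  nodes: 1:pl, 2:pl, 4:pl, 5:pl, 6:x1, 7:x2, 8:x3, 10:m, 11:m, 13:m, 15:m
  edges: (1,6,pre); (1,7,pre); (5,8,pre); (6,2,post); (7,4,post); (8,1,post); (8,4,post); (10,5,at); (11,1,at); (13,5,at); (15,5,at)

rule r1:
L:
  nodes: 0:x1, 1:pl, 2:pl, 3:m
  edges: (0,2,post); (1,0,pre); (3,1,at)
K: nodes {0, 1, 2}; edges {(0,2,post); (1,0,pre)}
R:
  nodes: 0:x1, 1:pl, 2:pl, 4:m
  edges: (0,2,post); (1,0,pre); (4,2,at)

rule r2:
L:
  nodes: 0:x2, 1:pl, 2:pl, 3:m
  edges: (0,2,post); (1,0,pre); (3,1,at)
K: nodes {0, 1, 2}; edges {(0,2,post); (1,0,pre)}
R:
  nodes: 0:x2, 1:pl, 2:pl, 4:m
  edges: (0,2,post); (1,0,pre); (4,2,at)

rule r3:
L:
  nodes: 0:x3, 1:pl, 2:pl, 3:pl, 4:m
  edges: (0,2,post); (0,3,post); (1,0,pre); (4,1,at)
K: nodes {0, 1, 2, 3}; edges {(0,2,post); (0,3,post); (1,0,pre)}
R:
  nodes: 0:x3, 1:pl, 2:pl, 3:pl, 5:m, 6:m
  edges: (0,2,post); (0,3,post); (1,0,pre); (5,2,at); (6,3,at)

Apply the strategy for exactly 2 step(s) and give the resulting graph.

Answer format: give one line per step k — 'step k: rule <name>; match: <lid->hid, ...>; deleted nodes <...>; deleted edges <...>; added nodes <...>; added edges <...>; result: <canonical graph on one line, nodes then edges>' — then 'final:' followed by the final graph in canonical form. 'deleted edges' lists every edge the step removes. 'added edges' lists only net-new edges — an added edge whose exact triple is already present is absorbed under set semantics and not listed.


step 1: rule r1; match: 0->6, 1->1, 2->2, 3->11; deleted nodes 11; deleted edges (11,1,at); added nodes 16; added edges (16,2,at); result: nodes: 1:pl, 2:pl, 4:pl, 5:pl, 6:x1, 7:x2, 8:x3, 10:m, 13:m, 15:m, 16:m edges: (1,6,pre); (1,7,pre); (5,8,pre); (6,2,post); (7,4,post); (8,1,post); (8,4,post); (10,5,at); (13,5,at); (15,5,at); (16,2,at)
step 2: rule r3; match: 0->8, 1->5, 2->1, 3->4, 4->10; deleted nodes 10; deleted edges (10,5,at); added nodes 17, 18; added edges (17,1,at); (18,4,at); result: nodes: 1:pl, 2:pl, 4:pl, 5:pl, 6:x1, 7:x2, 8:x3, 13:m, 15:m, 16:m, 17:m, 18:m edges: (1,6,pre); (1,7,pre); (5,8,pre); (6,2,post); (7,4,post); (8,1,post); (8,4,post); (13,5,at); (15,5,at); (16,2,at); (17,1,at); (18,4,at)
final:
nodes: 1:pl, 2:pl, 4:pl, 5:pl, 6:x1, 7:x2, 8:x3, 13:m, 15:m, 16:m, 17:m, 18:m
edges: (1,6,pre); (1,7,pre); (5,8,pre); (6,2,post); (7,4,post); (8,1,post); (8,4,post); (13,5,at); (15,5,at); (16,2,at); (17,1,at); (18,4,at)


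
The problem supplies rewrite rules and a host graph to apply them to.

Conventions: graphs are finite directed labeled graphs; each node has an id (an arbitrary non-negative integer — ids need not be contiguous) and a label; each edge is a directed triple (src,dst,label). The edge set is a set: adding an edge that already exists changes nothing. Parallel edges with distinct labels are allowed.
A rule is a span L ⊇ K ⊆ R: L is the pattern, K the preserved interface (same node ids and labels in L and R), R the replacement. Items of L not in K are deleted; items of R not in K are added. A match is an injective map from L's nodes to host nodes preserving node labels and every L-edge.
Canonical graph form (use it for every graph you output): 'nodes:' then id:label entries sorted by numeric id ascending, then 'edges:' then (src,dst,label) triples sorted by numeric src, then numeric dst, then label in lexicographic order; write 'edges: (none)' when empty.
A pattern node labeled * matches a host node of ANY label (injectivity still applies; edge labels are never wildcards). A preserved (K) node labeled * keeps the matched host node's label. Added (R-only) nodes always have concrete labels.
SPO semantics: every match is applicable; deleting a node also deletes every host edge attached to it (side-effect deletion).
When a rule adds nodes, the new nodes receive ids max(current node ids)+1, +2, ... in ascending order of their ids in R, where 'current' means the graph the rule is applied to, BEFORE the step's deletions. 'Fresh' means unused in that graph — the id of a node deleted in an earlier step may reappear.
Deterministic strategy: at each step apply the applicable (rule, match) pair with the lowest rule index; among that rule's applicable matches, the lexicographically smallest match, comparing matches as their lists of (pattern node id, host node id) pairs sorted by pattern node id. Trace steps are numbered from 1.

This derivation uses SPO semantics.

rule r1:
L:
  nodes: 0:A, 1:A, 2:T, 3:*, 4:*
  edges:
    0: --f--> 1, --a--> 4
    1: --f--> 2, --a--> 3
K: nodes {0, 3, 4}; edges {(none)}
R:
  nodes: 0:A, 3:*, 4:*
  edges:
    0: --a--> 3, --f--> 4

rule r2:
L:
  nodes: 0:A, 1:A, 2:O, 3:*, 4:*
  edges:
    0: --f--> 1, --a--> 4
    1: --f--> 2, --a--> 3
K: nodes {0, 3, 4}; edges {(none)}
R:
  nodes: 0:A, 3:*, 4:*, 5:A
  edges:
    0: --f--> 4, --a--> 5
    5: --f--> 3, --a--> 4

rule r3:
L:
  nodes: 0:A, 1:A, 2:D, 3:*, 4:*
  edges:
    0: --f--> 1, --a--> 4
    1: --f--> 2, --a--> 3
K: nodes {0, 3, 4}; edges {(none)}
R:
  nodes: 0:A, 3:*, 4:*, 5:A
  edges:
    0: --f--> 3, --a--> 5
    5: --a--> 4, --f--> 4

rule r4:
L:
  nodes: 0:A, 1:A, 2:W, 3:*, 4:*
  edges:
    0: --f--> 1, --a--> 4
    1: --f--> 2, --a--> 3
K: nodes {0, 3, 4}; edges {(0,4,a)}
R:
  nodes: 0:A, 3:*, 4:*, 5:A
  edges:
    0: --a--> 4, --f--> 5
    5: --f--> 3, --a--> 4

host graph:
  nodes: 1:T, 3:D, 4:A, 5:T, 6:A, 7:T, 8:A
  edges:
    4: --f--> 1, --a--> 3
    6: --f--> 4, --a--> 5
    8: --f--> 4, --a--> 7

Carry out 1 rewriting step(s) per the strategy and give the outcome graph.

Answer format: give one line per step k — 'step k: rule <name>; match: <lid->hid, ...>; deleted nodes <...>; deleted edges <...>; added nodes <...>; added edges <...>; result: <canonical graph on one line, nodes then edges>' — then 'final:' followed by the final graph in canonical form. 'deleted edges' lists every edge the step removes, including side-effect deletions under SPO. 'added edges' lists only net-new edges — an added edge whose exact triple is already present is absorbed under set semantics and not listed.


step 1: rule r1; match: 0->6, 1->4, 2->1, 3->3, 4->5; deleted nodes 1, 4; deleted edges (4,1,f); (4,3,a); (6,4,f); (6,5,a); (8,4,f); added nodes (none); added edges (6,3,a); (6,5,f); result: nodes: 3:D, 5:T, 6:A, 7:T, 8:A edges: (6,3,a); (6,5,f); (8,7,a)
final:
nodes: 3:D, 5:T, 6:A, 7:T, 8:A
edges: (6,3,a); (6,5,f); (8,7,a)


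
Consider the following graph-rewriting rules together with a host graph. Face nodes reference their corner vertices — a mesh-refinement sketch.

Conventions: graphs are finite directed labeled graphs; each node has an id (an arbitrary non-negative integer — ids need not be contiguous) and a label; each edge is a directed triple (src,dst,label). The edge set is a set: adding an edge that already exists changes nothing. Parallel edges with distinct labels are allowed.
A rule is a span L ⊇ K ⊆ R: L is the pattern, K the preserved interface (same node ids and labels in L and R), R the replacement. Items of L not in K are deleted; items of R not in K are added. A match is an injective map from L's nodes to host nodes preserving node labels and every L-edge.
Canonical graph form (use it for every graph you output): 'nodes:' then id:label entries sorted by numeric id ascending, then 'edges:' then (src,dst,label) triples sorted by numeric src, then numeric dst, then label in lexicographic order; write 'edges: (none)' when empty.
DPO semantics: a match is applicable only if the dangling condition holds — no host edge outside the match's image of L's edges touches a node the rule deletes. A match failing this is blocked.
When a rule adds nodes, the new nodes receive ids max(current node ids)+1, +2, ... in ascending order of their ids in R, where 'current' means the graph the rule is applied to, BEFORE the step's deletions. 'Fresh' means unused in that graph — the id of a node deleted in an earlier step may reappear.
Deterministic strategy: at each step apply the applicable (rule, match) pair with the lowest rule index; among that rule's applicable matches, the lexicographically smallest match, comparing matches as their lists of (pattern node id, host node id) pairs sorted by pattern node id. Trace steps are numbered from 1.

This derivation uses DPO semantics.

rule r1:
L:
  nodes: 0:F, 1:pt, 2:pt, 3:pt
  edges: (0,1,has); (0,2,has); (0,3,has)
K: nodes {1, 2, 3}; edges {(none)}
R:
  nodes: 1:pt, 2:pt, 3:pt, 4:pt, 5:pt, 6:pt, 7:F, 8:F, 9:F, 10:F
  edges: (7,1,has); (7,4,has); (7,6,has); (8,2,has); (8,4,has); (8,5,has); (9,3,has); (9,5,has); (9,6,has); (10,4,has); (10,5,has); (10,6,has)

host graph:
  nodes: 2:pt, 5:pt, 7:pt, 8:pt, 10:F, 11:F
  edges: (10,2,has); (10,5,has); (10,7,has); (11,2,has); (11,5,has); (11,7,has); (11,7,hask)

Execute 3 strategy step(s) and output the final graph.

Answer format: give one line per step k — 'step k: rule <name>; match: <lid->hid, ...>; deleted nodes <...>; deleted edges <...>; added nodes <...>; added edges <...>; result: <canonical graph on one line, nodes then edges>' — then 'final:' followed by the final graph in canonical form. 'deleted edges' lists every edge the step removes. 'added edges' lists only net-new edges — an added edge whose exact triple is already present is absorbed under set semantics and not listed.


step 1: rule r1; match: 0->10, 1->2, 2->5, 3->7; deleted nodes 10; deleted edges (10,2,has); (10,5,has); (10,7,has); added nodes 12, 13, 14, 15, 16, 17, 18; added edges (15,2,has); (15,12,has); (15,14,has); (16,5,has); (16,12,has); (16,13,has); (17,7,has); (17,13,has); (17,14,has); (18,12,has); (18,13,has); (18,14,has); result: nodes: 2:pt, 5:pt, 7:pt, 8:pt, 11:F, 12:pt, 13:pt, 14:pt, 15:F, 16:F, 17:F, 18:F edges: (11,2,has); (11,5,has); (11,7,has); (11,7,hask); (15,2,has); (15,12,has); (15,14,has); (16,5,has); (16,12,has); (16,13,has); (17,7,has); (17,13,has); (17,14,has); (18,12,has); (18,13,has); (18,14,has)
step 2: rule r1; match: 0->15, 1->2, 2->12, 3->14; deleted nodes 15; deleted edges (15,2,has); (15,12,has); (15,14,has); added nodes 19, 20, 21, 22, 23, 24, 25; added edges (22,2,has); (22,19,has); (22,21,has); (23,12,has); (23,19,has); (23,20,has); (24,14,has); (24,20,has); (24,21,has); (25,19,has); (25,20,has); (25,21,has); result: nodes: 2:pt, 5:pt, 7:pt, 8:pt, 11:F, 12:pt, 13:pt, 14:pt, 16:F, 17:F, 18:F, 19:pt, 20:pt, 21:pt, 22:F, 23:F, 24:F, 25:F edges: (11,2,has); (11,5,has); (11,7,has); (11,7,hask); (16,5,has); (16,12,has); (16,13,has); (17,7,has); (17,13,has); (17,14,has); (18,12,has); (18,13,has); (18,14,has); (22,2,has); (22,19,has); (22,21,has); (23,12,has); (23,19,has); (23,20,has); (24,14,has); (24,20,has); (24,21,has); (25,19,has); (25,20,has); (25,21,has)
step 3: rule r1; match: 0->16, 1->5, 2->12, 3->13; deleted nodes 16; deleted edges (16,5,has); (16,12,has); (16,13,has); added nodes 26, 27, 28, 29, 30, 31, 32; added edges (29,5,has); (29,26,has); (29,28,has); (30,12,has); (30,26,has); (30,27,has); (31,13,has); (31,27,has); (31,28,has); (32,26,has); (32,27,has); (32,28,has); result: nodes: 2:pt, 5:pt, 7:pt, 8:pt, 11:F, 12:pt, 13:pt, 14:pt, 17:F, 18:F, 19:pt, 20:pt, 21:pt, 22:F, 23:F, 24:F, 25:F, 26:pt, 27:pt, 28:pt, 29:F, 30:F, 31:F, 32:F edges: (11,2,has); (11,5,has); (11,7,has); (11,7,hask); (17,7,has); (17,13,has); (17,14,has); (18,12,has); (18,13,has); (18,14,has); (22,2,has); (22,19,has); (22,21,has); (23,12,has); (23,19,has); (23,20,has); (24,14,has); (24,20,has); (24,21,has); (25,19,has); (25,20,has); (25,21,has); (29,5,has); (29,26,has); (29,28,has); (30,12,has); (30,26,has); (30,27,has); (31,13,has); (31,27,has); (31,28,has); (32,26,has); (32,27,has); (32,28,has)
final:
nodes: 2:pt, 5:pt, 7:pt, 8:pt, 11:F, 12:pt, 13:pt, 14:pt, 17:F, 18:F, 19:pt, 20:pt, 21:pt, 22:F, 23:F, 24:F, 25:F, 26:pt, 27:pt, 28:pt, 29:F, 30:F, 31:F, 32:F
edges: (11,2,has); (11,5,has); (11,7,has); (11,7,hask); (17,7,has); (17,13,has); (17,14,has); (18,12,has); (18,13,has); (18,14,has); (22,2,has); (22,19,has); (22,21,has); (23,12,has); (23,19,has); (23,20,has); (24,14,has); (24,20,has); (24,21,has); (25,19,has); (25,20,has); (25,21,has); (29,5,has); (29,26,has); (29,28,has); (30,12,has); (30,26,has); (30,27,has); (31,13,has); (31,27,has); (31,28,has); (32,26,has); (32,27,has); (32,28,has)


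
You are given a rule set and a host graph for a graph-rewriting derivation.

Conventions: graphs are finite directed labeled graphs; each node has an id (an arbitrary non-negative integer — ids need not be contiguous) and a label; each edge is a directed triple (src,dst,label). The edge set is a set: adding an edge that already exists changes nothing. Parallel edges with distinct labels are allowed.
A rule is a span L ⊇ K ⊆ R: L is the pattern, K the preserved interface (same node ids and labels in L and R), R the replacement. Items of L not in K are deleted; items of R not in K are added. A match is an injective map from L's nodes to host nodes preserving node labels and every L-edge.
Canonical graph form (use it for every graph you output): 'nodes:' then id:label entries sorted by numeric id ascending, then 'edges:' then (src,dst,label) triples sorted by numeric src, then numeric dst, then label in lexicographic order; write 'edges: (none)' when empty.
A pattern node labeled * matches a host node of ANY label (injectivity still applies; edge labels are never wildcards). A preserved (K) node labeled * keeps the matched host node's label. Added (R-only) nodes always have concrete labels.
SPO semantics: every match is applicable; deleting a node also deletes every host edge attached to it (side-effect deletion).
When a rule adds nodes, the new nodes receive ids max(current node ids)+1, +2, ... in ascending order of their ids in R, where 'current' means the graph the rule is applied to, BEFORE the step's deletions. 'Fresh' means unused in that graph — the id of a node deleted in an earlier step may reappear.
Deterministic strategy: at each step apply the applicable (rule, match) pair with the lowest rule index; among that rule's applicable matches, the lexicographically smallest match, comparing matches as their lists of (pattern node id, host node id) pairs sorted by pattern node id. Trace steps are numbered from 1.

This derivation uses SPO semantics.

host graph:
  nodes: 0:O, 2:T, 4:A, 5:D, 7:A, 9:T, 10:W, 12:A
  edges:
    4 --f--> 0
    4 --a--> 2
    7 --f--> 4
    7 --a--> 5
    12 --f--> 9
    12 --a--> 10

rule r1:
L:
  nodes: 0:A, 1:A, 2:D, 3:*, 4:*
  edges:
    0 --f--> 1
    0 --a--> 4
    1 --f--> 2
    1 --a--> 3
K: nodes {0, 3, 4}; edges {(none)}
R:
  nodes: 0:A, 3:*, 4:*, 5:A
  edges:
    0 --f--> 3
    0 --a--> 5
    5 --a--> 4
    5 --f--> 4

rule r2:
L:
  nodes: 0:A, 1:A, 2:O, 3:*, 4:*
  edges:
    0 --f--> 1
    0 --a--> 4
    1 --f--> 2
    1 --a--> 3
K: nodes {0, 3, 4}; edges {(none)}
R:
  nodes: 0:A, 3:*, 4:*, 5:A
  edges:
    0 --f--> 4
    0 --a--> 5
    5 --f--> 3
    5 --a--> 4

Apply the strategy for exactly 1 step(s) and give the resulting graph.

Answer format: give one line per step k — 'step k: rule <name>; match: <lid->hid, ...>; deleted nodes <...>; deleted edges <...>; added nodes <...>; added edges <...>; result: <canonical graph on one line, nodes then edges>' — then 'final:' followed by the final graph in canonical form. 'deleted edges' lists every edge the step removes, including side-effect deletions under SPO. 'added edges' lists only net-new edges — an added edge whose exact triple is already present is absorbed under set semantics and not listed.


step 1: rule r2; match: 0->7, 1->4, 2->0, 3->2, 4->5; deleted nodes 0, 4; deleted edges (4,0,f); (4,2,a); (7,4,f); (7,5,a); added nodes 13; added edges (7,5,f); (7,13,a); (13,2,f); (13,5,a); result: nodes: 2:T, 5:D, 7:A, 9:T, 10:W, 12:A, 13:A edges: (7,5,f); (7,13,a); (12,9,f); (12,10,a); (13,2,f); (13,5,a)
final:
nodes: 2:T, 5:D, 7:A, 9:T, 10:W, 12:A, 13:A
edges: (7,5,f); (7,13,a); (12,9,f); (12,10,a); (13,2,f); (13,5,a)


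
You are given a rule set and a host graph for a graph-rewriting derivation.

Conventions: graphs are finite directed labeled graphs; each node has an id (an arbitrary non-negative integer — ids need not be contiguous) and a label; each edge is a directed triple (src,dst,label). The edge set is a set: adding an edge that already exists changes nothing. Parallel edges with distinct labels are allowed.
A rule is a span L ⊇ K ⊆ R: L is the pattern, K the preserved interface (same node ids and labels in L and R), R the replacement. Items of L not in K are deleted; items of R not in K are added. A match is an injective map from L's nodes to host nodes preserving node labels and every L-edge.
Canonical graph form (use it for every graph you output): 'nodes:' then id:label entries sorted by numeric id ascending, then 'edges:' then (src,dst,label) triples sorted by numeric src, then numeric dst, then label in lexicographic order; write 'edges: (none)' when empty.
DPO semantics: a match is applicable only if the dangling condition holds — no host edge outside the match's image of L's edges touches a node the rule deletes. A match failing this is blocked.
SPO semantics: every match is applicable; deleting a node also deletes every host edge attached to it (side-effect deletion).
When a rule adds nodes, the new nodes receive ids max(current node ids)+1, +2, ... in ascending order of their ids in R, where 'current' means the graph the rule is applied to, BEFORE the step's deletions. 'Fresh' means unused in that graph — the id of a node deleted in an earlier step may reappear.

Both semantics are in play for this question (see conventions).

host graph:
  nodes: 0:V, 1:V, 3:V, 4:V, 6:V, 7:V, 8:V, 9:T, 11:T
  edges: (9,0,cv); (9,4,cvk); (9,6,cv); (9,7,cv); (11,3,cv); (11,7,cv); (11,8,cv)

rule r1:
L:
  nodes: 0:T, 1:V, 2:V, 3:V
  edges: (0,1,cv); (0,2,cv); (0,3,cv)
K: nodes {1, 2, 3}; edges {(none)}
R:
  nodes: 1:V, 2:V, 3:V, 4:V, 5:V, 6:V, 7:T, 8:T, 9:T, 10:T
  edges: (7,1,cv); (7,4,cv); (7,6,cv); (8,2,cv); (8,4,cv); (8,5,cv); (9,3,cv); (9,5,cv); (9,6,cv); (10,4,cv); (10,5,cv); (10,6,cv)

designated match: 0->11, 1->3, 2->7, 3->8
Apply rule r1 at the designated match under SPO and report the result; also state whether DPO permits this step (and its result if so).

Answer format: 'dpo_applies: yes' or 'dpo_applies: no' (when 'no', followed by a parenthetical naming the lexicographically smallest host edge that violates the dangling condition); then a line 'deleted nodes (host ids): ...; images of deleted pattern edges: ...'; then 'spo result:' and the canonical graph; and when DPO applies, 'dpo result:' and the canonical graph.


dpo_applies: yes
deleted nodes (host ids): 11; images of deleted pattern edges: (11,3,cv); (11,7,cv); (11,8,cv)
spo result:
nodes: 0:V, 1:V, 3:V, 4:V, 6:V, 7:V, 8:V, 9:T, 12:V, 13:V, 14:V, 15:T, 16:T, 17:T, 18:T
edges: (9,0,cv); (9,4,cvk); (9,6,cv); (9,7,cv); (15,3,cv); (15,12,cv); (15,14,cv); (16,7,cv); (16,12,cv); (16,13,cv); (17,8,cv); (17,13,cv); (17,14,cv); (18,12,cv); (18,13,cv); (18,14,cv)
dpo result:
nodes: 0:V, 1:V, 3:V, 4:V, 6:V, 7:V, 8:V, 9:T, 12:V, 13:V, 14:V, 15:T, 16:T, 17:T, 18:T
edges: (9,0,cv); (9,4,cvk); (9,6,cv); (9,7,cv); (15,3,cv); (15,12,cv); (15,14,cv); (16,7,cv); (16,12,cv); (16,13,cv); (17,8,cv); (17,13,cv); (17,14,cv); (18,12,cv); (18,13,cv); (18,14,cv)


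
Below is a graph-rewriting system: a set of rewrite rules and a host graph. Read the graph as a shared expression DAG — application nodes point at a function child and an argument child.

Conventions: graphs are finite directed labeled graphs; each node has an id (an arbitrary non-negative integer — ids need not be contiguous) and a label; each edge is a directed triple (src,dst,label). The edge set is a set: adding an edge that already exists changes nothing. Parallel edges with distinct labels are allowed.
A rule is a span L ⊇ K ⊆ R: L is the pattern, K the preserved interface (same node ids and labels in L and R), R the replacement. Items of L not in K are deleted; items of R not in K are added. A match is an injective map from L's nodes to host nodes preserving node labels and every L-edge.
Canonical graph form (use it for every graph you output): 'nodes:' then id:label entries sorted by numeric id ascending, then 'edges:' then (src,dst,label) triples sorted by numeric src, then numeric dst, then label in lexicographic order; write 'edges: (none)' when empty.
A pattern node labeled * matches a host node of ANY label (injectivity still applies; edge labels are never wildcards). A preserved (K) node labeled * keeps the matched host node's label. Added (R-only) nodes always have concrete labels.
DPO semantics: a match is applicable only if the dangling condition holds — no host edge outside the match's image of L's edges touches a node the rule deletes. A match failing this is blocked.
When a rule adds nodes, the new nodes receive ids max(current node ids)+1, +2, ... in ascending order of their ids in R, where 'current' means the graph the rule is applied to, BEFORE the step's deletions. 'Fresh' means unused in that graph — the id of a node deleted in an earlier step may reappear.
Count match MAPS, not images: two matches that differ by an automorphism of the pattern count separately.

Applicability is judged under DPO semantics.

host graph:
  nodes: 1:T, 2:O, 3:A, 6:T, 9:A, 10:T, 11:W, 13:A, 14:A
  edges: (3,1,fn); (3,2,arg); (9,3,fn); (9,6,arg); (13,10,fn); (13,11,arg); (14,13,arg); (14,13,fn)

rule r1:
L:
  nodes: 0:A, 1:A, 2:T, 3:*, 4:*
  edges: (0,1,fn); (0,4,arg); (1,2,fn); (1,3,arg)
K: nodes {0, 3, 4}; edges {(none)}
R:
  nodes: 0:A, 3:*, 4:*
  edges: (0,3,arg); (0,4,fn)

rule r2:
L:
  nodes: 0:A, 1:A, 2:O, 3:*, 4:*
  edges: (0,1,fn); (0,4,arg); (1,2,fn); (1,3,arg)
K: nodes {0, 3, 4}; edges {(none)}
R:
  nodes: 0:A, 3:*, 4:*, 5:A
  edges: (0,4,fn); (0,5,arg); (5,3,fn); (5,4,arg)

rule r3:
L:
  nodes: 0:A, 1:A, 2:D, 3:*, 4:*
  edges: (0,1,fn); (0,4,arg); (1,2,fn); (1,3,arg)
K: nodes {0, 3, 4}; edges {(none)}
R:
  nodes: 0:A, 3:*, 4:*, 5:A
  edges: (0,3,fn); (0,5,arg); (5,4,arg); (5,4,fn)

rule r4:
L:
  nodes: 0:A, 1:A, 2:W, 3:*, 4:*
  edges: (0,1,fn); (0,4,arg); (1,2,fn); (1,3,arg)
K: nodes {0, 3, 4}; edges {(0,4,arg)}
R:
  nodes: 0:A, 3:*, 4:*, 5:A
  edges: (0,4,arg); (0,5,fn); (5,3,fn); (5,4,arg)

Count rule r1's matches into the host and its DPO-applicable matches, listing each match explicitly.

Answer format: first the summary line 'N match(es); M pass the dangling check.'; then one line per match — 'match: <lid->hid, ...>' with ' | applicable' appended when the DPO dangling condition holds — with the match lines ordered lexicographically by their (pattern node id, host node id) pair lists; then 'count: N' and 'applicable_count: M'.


1 match(es); 1 pass the dangling check.
match: 0->9, 1->3, 2->1, 3->2, 4->6 | applicable
count: 1
applicable_count: 1


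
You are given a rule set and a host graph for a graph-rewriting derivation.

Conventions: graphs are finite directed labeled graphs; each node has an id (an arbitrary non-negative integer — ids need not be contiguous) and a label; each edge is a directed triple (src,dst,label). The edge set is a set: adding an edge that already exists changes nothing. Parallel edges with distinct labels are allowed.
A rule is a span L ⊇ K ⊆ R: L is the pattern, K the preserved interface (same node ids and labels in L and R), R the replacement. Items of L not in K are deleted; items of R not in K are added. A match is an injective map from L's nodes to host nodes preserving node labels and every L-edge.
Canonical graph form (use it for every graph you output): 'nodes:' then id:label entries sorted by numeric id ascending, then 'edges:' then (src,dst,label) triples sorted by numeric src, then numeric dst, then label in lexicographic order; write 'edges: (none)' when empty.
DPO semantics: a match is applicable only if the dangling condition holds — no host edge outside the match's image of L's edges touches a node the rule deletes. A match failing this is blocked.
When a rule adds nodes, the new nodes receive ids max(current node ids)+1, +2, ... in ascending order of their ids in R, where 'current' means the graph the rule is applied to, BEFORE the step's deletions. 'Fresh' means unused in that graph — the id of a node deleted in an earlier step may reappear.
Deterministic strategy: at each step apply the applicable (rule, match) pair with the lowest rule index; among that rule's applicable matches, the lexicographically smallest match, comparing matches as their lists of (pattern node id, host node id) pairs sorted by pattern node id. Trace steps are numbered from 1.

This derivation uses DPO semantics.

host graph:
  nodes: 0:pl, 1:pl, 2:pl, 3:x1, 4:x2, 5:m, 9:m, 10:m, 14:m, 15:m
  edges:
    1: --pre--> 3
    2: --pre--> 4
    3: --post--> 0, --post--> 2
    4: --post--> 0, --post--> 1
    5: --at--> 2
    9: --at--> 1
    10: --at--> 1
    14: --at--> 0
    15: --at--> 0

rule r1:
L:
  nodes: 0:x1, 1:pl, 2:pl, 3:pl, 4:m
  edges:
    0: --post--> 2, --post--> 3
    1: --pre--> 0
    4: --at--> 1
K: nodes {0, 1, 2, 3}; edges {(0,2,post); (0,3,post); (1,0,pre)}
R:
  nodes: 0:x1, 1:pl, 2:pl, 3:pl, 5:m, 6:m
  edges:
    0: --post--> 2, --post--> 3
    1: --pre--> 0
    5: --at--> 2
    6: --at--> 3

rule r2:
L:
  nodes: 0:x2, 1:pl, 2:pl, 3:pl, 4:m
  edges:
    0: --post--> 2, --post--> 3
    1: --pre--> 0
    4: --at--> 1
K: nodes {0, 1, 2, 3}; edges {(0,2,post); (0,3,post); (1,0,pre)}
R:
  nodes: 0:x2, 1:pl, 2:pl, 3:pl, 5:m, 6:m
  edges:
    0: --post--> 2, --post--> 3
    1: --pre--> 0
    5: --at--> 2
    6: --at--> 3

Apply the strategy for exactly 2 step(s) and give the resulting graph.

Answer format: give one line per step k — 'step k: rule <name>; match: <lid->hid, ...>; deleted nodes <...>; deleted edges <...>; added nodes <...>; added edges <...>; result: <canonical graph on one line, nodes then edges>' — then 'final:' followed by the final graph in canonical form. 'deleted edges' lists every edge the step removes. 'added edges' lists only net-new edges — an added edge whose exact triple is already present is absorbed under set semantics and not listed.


step 1: rule r1; match: 0->3, 1->1, 2->0, 3->2, 4->9; deleted nodes 9; deleted edges (9,1,at); added nodes 16, 17; added edges (16,0,at); (17,2,at); result: nodes: 0:pl, 1:pl, 2:pl, 3:x1, 4:x2, 5:m, 10:m, 14:m, 15:m, 16:m, 17:m edges: (1,3,pre); (2,4,pre); (3,0,post); (3,2,post); (4,0,post); (4,1,post); (5,2,at); (10,1,at); (14,0,at); (15,0,at); (16,0,at); (17,2,at)
step 2: rule r1; match: 0->3, 1->1, 2->0, 3->2, 4->10; deleted nodes 10; deleted edges (10,1,at); added nodes 18, 19; added edges (18,0,at); (19,2,at); result: nodes: 0:pl, 1:pl, 2:pl, 3:x1, 4:x2, 5:m, 14:m, 15:m, 16:m, 17:m, 18:m, 19:m edges: (1,3,pre); (2,4,pre); (3,0,post); (3,2,post); (4,0,post); (4,1,post); (5,2,at); (14,0,at); (15,0,at); (16,0,at); (17,2,at); (18,0,at); (19,2,at)
final:
nodes: 0:pl, 1:pl, 2:pl, 3:x1, 4:x2, 5:m, 14:m, 15:m, 16:m, 17:m, 18:m, 19:m
edges: (1,3,pre); (2,4,pre); (3,0,post); (3,2,post); (4,0,post); (4,1,post); (5,2,at); (14,0,at); (15,0,at); (16,0,at); (17,2,at); (18,0,at); (19,2,at)


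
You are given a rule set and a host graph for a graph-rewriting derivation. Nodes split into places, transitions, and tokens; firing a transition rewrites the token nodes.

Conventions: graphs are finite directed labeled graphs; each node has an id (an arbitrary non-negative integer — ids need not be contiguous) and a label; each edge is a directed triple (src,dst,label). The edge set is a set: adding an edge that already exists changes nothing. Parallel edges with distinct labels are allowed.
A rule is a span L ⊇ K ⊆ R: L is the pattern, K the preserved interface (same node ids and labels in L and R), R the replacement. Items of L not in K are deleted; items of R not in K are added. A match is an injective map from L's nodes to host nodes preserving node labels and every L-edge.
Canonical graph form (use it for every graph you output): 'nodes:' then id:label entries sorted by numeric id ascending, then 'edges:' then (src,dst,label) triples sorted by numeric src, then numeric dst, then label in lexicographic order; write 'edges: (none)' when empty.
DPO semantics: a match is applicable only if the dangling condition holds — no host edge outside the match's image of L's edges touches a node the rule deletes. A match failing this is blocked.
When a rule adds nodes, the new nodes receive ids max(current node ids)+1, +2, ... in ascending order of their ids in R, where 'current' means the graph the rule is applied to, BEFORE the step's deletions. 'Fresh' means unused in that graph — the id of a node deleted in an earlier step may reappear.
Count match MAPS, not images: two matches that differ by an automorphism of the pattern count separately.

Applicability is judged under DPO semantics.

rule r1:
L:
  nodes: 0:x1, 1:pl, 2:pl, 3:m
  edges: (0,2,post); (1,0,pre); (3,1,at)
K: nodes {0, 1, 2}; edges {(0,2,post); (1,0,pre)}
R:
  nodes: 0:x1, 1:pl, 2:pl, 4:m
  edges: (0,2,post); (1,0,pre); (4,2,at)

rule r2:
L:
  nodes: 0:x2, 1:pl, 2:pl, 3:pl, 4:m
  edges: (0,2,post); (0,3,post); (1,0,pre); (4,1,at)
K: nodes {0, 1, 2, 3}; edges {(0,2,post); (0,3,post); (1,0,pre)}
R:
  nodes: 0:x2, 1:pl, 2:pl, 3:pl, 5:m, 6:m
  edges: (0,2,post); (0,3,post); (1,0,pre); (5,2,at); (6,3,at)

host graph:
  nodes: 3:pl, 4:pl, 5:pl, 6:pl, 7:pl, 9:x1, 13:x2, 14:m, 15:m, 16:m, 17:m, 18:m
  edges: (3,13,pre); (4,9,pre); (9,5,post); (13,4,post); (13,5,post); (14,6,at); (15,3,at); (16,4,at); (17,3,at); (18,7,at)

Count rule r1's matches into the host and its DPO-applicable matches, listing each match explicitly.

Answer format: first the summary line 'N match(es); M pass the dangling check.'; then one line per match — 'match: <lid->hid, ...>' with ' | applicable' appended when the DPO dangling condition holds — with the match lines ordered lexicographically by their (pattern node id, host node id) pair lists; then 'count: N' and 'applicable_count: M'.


1 match(es); 1 pass the dangling check.
match: 0->9, 1->4, 2->5, 3->16 | applicable
count: 1
applicable_count: 1


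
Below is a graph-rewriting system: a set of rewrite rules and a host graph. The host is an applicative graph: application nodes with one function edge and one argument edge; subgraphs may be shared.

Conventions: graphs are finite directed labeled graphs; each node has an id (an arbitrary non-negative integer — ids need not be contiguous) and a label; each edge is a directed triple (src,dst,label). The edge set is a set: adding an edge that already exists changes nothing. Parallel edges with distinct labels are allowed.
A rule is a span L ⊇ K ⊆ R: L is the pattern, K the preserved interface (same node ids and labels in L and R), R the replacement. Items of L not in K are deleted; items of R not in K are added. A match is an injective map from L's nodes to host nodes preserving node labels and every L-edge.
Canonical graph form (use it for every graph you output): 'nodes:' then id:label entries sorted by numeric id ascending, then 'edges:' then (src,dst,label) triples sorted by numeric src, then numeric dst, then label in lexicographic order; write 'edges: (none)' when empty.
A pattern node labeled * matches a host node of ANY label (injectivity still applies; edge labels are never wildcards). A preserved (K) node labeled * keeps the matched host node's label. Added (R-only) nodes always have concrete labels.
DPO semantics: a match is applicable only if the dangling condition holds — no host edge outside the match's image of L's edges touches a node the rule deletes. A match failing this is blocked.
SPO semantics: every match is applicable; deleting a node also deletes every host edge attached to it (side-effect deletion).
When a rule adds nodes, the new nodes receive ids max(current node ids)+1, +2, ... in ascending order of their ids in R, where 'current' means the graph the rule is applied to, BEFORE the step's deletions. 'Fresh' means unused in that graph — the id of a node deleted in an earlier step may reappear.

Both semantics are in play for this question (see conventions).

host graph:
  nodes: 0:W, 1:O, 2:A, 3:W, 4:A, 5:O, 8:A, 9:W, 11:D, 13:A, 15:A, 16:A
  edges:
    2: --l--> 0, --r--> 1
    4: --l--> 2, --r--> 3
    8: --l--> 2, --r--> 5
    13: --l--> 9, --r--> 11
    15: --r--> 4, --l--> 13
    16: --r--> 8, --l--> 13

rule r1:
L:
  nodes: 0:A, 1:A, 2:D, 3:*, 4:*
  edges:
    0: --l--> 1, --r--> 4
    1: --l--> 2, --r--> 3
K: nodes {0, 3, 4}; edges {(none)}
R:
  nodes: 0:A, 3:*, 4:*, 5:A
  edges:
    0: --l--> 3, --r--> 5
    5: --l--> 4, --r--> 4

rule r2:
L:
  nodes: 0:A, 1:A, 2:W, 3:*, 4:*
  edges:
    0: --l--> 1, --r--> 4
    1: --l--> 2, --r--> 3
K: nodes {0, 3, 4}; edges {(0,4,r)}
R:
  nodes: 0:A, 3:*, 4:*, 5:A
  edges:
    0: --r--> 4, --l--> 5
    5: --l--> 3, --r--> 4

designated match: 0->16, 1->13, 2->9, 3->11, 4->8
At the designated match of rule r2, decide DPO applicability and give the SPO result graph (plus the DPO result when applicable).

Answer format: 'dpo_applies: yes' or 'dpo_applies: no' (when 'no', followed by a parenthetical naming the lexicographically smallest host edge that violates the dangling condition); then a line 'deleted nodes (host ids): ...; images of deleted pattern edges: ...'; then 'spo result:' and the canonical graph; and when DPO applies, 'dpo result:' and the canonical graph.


dpo_applies: no
(the rule deletes node 13, which keeps host edge (15,13,l) outside the match image — the dangling condition fails, DPO blocks; SPO proceeds and side-deletes such edges)
deleted nodes (host ids): 9, 13; images of deleted pattern edges: (13,9,l); (13,11,r); (16,13,l)
spo result:
nodes: 0:W, 1:O, 2:A, 3:W, 4:A, 5:O, 8:A, 11:D, 15:A, 16:A, 17:A
edges: (2,0,l); (2,1,r); (4,2,l); (4,3,r); (8,2,l); (8,5,r); (15,4,r); (16,8,r); (16,17,l); (17,8,r); (17,11,l)


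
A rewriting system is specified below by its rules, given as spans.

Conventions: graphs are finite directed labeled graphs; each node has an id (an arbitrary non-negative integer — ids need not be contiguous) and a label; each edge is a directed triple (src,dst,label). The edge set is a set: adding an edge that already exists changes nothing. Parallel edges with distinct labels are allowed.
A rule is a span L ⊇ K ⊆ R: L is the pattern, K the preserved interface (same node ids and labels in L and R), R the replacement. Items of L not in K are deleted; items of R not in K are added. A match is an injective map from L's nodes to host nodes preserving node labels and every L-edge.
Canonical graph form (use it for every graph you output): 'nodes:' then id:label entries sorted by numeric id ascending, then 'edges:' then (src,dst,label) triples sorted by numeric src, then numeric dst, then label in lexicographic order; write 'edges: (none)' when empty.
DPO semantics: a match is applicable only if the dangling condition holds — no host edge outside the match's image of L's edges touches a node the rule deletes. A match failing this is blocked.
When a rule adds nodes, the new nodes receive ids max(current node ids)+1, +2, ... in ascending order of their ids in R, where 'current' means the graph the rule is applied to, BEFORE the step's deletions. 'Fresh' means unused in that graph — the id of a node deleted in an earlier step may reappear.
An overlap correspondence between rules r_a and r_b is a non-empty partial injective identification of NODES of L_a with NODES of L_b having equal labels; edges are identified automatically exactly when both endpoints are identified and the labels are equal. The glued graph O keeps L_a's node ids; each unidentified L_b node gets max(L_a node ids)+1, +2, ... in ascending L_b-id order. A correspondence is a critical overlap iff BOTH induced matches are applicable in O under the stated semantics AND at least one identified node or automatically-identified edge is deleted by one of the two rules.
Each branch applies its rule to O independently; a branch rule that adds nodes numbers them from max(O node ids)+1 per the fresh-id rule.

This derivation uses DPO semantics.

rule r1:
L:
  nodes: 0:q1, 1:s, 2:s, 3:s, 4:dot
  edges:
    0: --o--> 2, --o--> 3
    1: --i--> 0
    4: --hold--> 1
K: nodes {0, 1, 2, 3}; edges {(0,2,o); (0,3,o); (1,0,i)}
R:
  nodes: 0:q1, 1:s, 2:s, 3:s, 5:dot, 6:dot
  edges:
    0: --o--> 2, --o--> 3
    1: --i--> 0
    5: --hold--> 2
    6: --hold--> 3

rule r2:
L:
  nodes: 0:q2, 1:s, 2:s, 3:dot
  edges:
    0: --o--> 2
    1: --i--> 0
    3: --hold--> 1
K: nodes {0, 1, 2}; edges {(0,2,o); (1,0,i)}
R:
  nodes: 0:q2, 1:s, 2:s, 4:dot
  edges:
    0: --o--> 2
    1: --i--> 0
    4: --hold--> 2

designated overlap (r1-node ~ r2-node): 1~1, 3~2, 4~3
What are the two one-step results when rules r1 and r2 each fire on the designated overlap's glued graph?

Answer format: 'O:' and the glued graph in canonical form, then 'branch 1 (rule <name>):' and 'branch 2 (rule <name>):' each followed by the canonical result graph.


O:
nodes: 0:q1, 1:s, 2:s, 3:s, 4:dot, 5:q2
edges: (0,2,o); (0,3,o); (1,0,i); (1,5,i); (4,1,hold); (5,3,o)
branch 1 (rule r1):
nodes: 0:q1, 1:s, 2:s, 3:s, 5:q2, 6:dot, 7:dot
edges: (0,2,o); (0,3,o); (1,0,i); (1,5,i); (5,3,o); (6,2,hold); (7,3,hold)
branch 2 (rule r2):
nodes: 0:q1, 1:s, 2:s, 3:s, 5:q2, 6:dot
edges: (0,2,o); (0,3,o); (1,0,i); (1,5,i); (5,3,o); (6,3,hold)
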